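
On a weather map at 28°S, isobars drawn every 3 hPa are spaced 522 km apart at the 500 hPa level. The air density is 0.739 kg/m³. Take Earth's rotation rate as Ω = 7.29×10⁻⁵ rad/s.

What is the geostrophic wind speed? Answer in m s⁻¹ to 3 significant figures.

Coriolis parameter at 28°S:
f = 2Ω sin φ = 2 × 7.29×10⁻⁵ × sin 28° = 6.84×10⁻⁵ s⁻¹
Pressure gradient: |∂P/∂n| = 300 Pa / 522000 m = 5.75×10⁻⁴ Pa/m
Geostrophic balance (pressure-gradient force = Coriolis force):
V_g = (1/(fρ)) |∂P/∂n| = 5.75×10⁻⁴ / (6.84×10⁻⁵ × 0.739) = 11.4 m/s

11.4 m s⁻¹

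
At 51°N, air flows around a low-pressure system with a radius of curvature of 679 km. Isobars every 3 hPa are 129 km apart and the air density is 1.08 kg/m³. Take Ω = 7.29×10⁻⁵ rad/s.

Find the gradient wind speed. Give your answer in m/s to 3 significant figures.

15.8 m/s

Coriolis parameter at 51°N:
f = 2Ω sin φ = 2 × 7.29×10⁻⁵ × sin 51° = 1.13×10⁻⁴ s⁻¹
Pressure gradient: |∂P/∂n| = 300 Pa / 129000 m = 2.33×10⁻³ Pa/m
Geostrophic speed: V_g = |∂P/∂n|/(fρ) = 2.33×10⁻³/(1.13×10⁻⁴ × 1.08) = 19.0 m/s
Around a low, centrifugal force acts outward with Coriolis, so pressure-gradient force balances both:
(1/ρ)|∂P/∂n| = fV + V²/R  →  V² + fR·V − fR·V_g = 0
With fR = 1.13×10⁻⁴ × 679×10³ m = 76.9 m/s:
V = [−fR + √((fR)² + 4 fR V_g)]/2 = [−76.9 + √(76.9² + 4×76.9×19)]/2 = 15.8 m/s
Subgeostrophic (V < V_g = 19 m/s), as expected around a low.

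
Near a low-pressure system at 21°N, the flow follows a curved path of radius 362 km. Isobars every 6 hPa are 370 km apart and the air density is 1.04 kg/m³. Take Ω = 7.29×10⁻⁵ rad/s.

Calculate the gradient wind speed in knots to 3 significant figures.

Coriolis parameter at 21°N:
f = 2Ω sin φ = 2 × 7.29×10⁻⁵ × sin 21° = 5.23×10⁻⁵ s⁻¹
Pressure gradient: |∂P/∂n| = 600 Pa / 370000 m = 1.62×10⁻³ Pa/m
Geostrophic speed: V_g = |∂P/∂n|/(fρ) = 1.62×10⁻³/(5.23×10⁻⁵ × 1.04) = 29.8 m/s
Around a low, centrifugal force acts outward with Coriolis, so pressure-gradient force balances both:
(1/ρ)|∂P/∂n| = fV + V²/R  →  V² + fR·V − fR·V_g = 0
With fR = 5.23×10⁻⁵ × 362×10³ m = 18.9 m/s:
V = [−fR + √((fR)² + 4 fR V_g)]/2 = [−18.9 + √(18.9² + 4×18.9×29.8)]/2 = 16.1 m/s
Subgeostrophic (V < V_g = 29.8 m/s), as expected around a low.
Converting: 16.1 m/s × 1.944 = 31.3 knots

31.3 knots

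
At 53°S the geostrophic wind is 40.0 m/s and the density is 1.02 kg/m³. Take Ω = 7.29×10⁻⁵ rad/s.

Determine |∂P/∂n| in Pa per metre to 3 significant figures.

Coriolis parameter at 53°S:
f = 2Ω sin φ = 2 × 7.29×10⁻⁵ × sin 53° = 1.16×10⁻⁴ s⁻¹
Geostrophic balance rearranged: |∂P/∂n| = f ρ V_g
|∂P/∂n| = 1.16×10⁻⁴ × 1.02 × 40.0 = 4.75×10⁻³ Pa/m

4.75×10⁻³ Pa/m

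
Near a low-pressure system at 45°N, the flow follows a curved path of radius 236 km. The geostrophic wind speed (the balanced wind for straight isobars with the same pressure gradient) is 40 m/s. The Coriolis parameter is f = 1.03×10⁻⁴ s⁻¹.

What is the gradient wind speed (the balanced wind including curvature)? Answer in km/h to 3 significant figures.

Around a low, centrifugal force acts outward with Coriolis, so pressure-gradient force balances both:
(1/ρ)|∂P/∂n| = fV + V²/R  →  V² + fR·V − fR·V_g = 0
With fR = 1.03×10⁻⁴ × 236×10³ m = 24.3 m/s:
V = [−fR + √((fR)² + 4 fR V_g)]/2 = [−24.3 + √(24.3² + 4×24.3×40)]/2 = 21.3 m/s
Subgeostrophic (V < V_g = 40 m/s), as expected around a low.
Converting: 21.3 m/s × 3.6 = 76.7 km/h

76.7 km/h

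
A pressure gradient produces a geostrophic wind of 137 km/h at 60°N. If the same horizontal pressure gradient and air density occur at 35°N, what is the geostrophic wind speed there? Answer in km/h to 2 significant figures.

210 km/h

With the same pressure gradient and density, V_g ∝ 1/f ∝ 1/sin φ.
V₂ = V₁ · sin φ₁ / sin φ₂ = 137 × sin 60° / sin 35°
V₂ = 137 × 0.8660/0.5736 = 210 km/h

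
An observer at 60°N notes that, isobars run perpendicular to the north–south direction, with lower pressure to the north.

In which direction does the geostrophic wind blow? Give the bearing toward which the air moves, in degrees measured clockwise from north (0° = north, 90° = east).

The pressure-gradient force points toward the north (bearing 000°).
Geostrophic balance: in the Northern Hemisphere the Coriolis force deflects motion to the right, so the geostrophic wind blows 90° to the right of the pressure-gradient force (low pressure on the left).
Rotating 000° by 90° clockwise gives 090° — the wind blows toward the east.

090°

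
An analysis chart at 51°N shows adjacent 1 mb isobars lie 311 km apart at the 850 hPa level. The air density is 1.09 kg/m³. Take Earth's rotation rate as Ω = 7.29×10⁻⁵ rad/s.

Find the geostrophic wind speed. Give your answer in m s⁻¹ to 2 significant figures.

2.6 m s⁻¹

Coriolis parameter at 51°N:
f = 2Ω sin φ = 2 × 7.29×10⁻⁵ × sin 51° = 1.13×10⁻⁴ s⁻¹
Pressure gradient: |∂P/∂n| = 100 Pa / 311000 m = 3.22×10⁻⁴ Pa/m
Geostrophic balance (pressure-gradient force = Coriolis force):
V_g = (1/(fρ)) |∂P/∂n| = 3.22×10⁻⁴ / (1.13×10⁻⁴ × 1.09) = 2.60 m/s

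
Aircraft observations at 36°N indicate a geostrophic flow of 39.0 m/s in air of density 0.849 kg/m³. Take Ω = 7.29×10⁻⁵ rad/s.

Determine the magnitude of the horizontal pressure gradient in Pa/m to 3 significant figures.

2.84×10⁻³ Pa/m

Coriolis parameter at 36°N:
f = 2Ω sin φ = 2 × 7.29×10⁻⁵ × sin 36° = 8.57×10⁻⁵ s⁻¹
Geostrophic balance rearranged: |∂P/∂n| = f ρ V_g
|∂P/∂n| = 8.57×10⁻⁵ × 0.849 × 39.0 = 2.84×10⁻³ Pa/m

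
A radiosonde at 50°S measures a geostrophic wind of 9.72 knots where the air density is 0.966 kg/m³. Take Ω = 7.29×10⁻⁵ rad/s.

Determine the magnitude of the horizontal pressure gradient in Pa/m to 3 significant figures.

5.40×10⁻⁴ Pa/m

Coriolis parameter at 50°S:
f = 2Ω sin φ = 2 × 7.29×10⁻⁵ × sin 50° = 1.12×10⁻⁴ s⁻¹
Wind speed in SI: 9.72 knots = 5.00 m/s
Geostrophic balance rearranged: |∂P/∂n| = f ρ V_g
|∂P/∂n| = 1.12×10⁻⁴ × 0.966 × 5.00 = 5.40×10⁻⁴ Pa/m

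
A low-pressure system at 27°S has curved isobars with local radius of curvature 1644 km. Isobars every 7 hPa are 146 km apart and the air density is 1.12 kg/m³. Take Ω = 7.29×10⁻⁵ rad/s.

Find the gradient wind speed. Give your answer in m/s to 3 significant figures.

Coriolis parameter at 27°S:
f = 2Ω sin φ = 2 × 7.29×10⁻⁵ × sin 27° = 6.62×10⁻⁵ s⁻¹
Pressure gradient: |∂P/∂n| = 700 Pa / 146000 m = 4.79×10⁻³ Pa/m
Geostrophic speed: V_g = |∂P/∂n|/(fρ) = 4.79×10⁻³/(6.62×10⁻⁵ × 1.12) = 64.7 m/s
Around a low, centrifugal force acts outward with Coriolis, so pressure-gradient force balances both:
(1/ρ)|∂P/∂n| = fV + V²/R  →  V² + fR·V − fR·V_g = 0
With fR = 6.62×10⁻⁵ × 1644×10³ m = 109 m/s:
V = [−fR + √((fR)² + 4 fR V_g)]/2 = [−109 + √(109² + 4×109×64.7)]/2 = 45.6 m/s
Subgeostrophic (V < V_g = 64.7 m/s), as expected around a low.

45.6 m/s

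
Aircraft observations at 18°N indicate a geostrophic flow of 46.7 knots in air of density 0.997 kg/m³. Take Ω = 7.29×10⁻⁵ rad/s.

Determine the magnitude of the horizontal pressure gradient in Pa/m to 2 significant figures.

Coriolis parameter at 18°N:
f = 2Ω sin φ = 2 × 7.29×10⁻⁵ × sin 18° = 4.51×10⁻⁵ s⁻¹
Wind speed in SI: 46.7 knots = 24.0 m/s
Geostrophic balance rearranged: |∂P/∂n| = f ρ V_g
|∂P/∂n| = 4.51×10⁻⁵ × 0.997 × 24.0 = 1.08×10⁻³ Pa/m

1.1×10⁻³ Pa/m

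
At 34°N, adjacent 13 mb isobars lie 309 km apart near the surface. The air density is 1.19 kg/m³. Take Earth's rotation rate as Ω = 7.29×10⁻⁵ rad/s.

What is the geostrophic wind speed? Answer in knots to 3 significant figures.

84.3 knots

Coriolis parameter at 34°N:
f = 2Ω sin φ = 2 × 7.29×10⁻⁵ × sin 34° = 8.15×10⁻⁵ s⁻¹
Pressure gradient: |∂P/∂n| = 1300 Pa / 309000 m = 4.21×10⁻³ Pa/m
Geostrophic balance (pressure-gradient force = Coriolis force):
V_g = (1/(fρ)) |∂P/∂n| = 4.21×10⁻³ / (8.15×10⁻⁵ × 1.19) = 43.4 m/s
Converting: 43.4 m/s × 1.944 = 84.3 knots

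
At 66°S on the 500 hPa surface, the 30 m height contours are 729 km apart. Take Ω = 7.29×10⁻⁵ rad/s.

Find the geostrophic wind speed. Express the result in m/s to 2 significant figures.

Coriolis parameter at 66°S:
f = 2Ω sin φ = 2 × 7.29×10⁻⁵ × sin 66° = 1.33×10⁻⁴ s⁻¹
Height gradient: |∂Z/∂n| = 30 m / 729000 m = 4.12×10⁻⁵
On a pressure surface, geostrophic balance gives V_g = (g/f)|∂Z/∂n|:
V_g = 9.81 × 4.12×10⁻⁵ / 1.33×10⁻⁴ = 3.03 m/s

3.0 m/s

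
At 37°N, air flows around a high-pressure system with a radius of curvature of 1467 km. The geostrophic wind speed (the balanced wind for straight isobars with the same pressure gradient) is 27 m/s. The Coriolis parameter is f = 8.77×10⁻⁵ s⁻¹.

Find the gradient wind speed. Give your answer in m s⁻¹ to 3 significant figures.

38.6 m s⁻¹

Around a high, pressure-gradient force acts outward with centrifugal, so Coriolis balances both:
fV = (1/ρ)|∂P/∂n| + V²/R  →  V² − fR·V + fR·V_g = 0
With fR = 8.77×10⁻⁵ × 1467×10³ m = 129 m/s:
V = [fR − √((fR)² − 4 fR V_g)]/2 = [129 − √(129² − 4×129×27)]/2 = 38.6 m/s
Supergeostrophic (V > V_g = 27 m/s), as expected around a high.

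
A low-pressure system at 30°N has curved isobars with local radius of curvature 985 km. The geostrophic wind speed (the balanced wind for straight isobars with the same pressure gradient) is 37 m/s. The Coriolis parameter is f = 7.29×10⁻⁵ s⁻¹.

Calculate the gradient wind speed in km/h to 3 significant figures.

96.9 km/h

Around a low, centrifugal force acts outward with Coriolis, so pressure-gradient force balances both:
(1/ρ)|∂P/∂n| = fV + V²/R  →  V² + fR·V − fR·V_g = 0
With fR = 7.29×10⁻⁵ × 985×10³ m = 71.8 m/s:
V = [−fR + √((fR)² + 4 fR V_g)]/2 = [−71.8 + √(71.8² + 4×71.8×37)]/2 = 26.9 m/s
Subgeostrophic (V < V_g = 37 m/s), as expected around a low.
Converting: 26.9 m/s × 3.6 = 96.9 km/h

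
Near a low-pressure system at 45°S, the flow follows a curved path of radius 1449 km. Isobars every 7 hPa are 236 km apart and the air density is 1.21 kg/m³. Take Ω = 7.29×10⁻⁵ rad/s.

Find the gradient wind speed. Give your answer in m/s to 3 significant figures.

20.9 m/s

Coriolis parameter at 45°S:
f = 2Ω sin φ = 2 × 7.29×10⁻⁵ × sin 45° = 1.03×10⁻⁴ s⁻¹
Pressure gradient: |∂P/∂n| = 700 Pa / 236000 m = 2.97×10⁻³ Pa/m
Geostrophic speed: V_g = |∂P/∂n|/(fρ) = 2.97×10⁻³/(1.03×10⁻⁴ × 1.21) = 23.8 m/s
Around a low, centrifugal force acts outward with Coriolis, so pressure-gradient force balances both:
(1/ρ)|∂P/∂n| = fV + V²/R  →  V² + fR·V − fR·V_g = 0
With fR = 1.03×10⁻⁴ × 1449×10³ m = 149 m/s:
V = [−fR + √((fR)² + 4 fR V_g)]/2 = [−149 + √(149² + 4×149×23.8)]/2 = 20.9 m/s
Subgeostrophic (V < V_g = 23.8 m/s), as expected around a low.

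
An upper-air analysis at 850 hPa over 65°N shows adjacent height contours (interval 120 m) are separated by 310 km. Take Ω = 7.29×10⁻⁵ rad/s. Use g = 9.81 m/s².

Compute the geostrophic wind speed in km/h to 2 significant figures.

Coriolis parameter at 65°N:
f = 2Ω sin φ = 2 × 7.29×10⁻⁵ × sin 65° = 1.32×10⁻⁴ s⁻¹
Height gradient: |∂Z/∂n| = 120 m / 310000 m = 3.87×10⁻⁴
On a pressure surface, geostrophic balance gives V_g = (g/f)|∂Z/∂n|:
V_g = 9.81 × 3.87×10⁻⁴ / 1.32×10⁻⁴ = 28.7 m/s
Converting: 28.7 m/s × 3.6 = 100 km/h

100 km/h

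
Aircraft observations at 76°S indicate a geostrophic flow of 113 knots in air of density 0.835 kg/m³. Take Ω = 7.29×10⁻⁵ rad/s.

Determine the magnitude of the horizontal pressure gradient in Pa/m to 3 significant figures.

Coriolis parameter at 76°S:
f = 2Ω sin φ = 2 × 7.29×10⁻⁵ × sin 76° = 1.41×10⁻⁴ s⁻¹
Wind speed in SI: 113 knots = 58.1 m/s
Geostrophic balance rearranged: |∂P/∂n| = f ρ V_g
|∂P/∂n| = 1.41×10⁻⁴ × 0.835 × 58.1 = 6.87×10⁻³ Pa/m

6.87×10⁻³ Pa/m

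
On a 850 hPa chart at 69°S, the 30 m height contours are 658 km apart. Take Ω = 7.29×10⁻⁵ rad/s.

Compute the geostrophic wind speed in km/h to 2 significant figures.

12 km/h

Coriolis parameter at 69°S:
f = 2Ω sin φ = 2 × 7.29×10⁻⁵ × sin 69° = 1.36×10⁻⁴ s⁻¹
Height gradient: |∂Z/∂n| = 30 m / 658000 m = 4.56×10⁻⁵
On a pressure surface, geostrophic balance gives V_g = (g/f)|∂Z/∂n|:
V_g = 9.81 × 4.56×10⁻⁵ / 1.36×10⁻⁴ = 3.29 m/s
Converting: 3.29 m/s × 3.6 = 12 km/h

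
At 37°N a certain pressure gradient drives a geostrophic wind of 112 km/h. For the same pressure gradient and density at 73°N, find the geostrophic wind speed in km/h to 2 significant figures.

70 km/h

With the same pressure gradient and density, V_g ∝ 1/f ∝ 1/sin φ.
V₂ = V₁ · sin φ₁ / sin φ₂ = 112 × sin 37° / sin 73°
V₂ = 112 × 0.6018/0.9563 = 70 km/h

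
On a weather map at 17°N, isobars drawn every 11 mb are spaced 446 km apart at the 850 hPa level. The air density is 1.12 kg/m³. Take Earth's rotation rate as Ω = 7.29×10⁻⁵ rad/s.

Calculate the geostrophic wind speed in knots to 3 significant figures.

Coriolis parameter at 17°N:
f = 2Ω sin φ = 2 × 7.29×10⁻⁵ × sin 17° = 4.26×10⁻⁵ s⁻¹
Pressure gradient: |∂P/∂n| = 1100 Pa / 446000 m = 2.47×10⁻³ Pa/m
Geostrophic balance (pressure-gradient force = Coriolis force):
V_g = (1/(fρ)) |∂P/∂n| = 2.47×10⁻³ / (4.26×10⁻⁵ × 1.12) = 51.7 m/s
Converting: 51.7 m/s × 1.944 = 100 knots

100 knots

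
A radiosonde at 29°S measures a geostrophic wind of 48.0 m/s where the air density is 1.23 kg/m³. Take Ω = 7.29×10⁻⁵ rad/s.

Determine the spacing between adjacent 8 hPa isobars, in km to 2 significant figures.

190 km

Coriolis parameter at 29°S:
f = 2Ω sin φ = 2 × 7.29×10⁻⁵ × sin 29° = 7.07×10⁻⁵ s⁻¹
Geostrophic balance rearranged: |∂P/∂n| = f ρ V_g
|∂P/∂n| = 7.07×10⁻⁵ × 1.23 × 48.0 = 4.17×10⁻³ Pa/m
Isobar spacing: Δn = ΔP/|∂P/∂n| = 800 Pa / 4.17×10⁻³ Pa/m = 191697 m ≈ 190 km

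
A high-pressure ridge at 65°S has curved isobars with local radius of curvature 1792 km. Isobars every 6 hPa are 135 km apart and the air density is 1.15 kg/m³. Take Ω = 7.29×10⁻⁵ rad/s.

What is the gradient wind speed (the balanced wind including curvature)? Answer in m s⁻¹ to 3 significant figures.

34.2 m s⁻¹

Coriolis parameter at 65°S:
f = 2Ω sin φ = 2 × 7.29×10⁻⁵ × sin 65° = 1.32×10⁻⁴ s⁻¹
Pressure gradient: |∂P/∂n| = 600 Pa / 135000 m = 4.44×10⁻³ Pa/m
Geostrophic speed: V_g = |∂P/∂n|/(fρ) = 4.44×10⁻³/(1.32×10⁻⁴ × 1.15) = 29.2 m/s
Around a high, pressure-gradient force acts outward with centrifugal, so Coriolis balances both:
fV = (1/ρ)|∂P/∂n| + V²/R  →  V² − fR·V + fR·V_g = 0
With fR = 1.32×10⁻⁴ × 1792×10³ m = 237 m/s:
V = [fR − √((fR)² − 4 fR V_g)]/2 = [237 − √(237² − 4×237×29.2)]/2 = 34.2 m/s
Supergeostrophic (V > V_g = 29.2 m/s), as expected around a high.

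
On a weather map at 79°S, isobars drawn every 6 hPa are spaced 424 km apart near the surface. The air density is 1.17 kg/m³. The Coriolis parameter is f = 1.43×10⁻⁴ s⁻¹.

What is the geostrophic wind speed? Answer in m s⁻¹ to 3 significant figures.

Pressure gradient: |∂P/∂n| = 600 Pa / 424000 m = 1.42×10⁻³ Pa/m
Geostrophic balance (pressure-gradient force = Coriolis force):
V_g = (1/(fρ)) |∂P/∂n| = 1.42×10⁻³ / (1.43×10⁻⁴ × 1.17) = 8.46 m/s

8.46 m s⁻¹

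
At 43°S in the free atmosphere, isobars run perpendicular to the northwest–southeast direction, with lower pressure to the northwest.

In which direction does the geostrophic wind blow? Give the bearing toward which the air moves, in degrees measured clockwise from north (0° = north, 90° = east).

The pressure-gradient force points toward the northwest (bearing 315°).
Geostrophic balance: in the Southern Hemisphere the Coriolis force deflects motion to the left, so the geostrophic wind blows 90° to the left of the pressure-gradient force (low pressure on the right).
Rotating 315° by 90° counterclockwise gives 225° — the wind blows toward the southwest.

225°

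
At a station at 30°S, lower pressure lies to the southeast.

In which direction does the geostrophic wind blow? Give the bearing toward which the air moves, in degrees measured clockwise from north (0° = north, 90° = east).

045°

The pressure-gradient force points toward the southeast (bearing 135°).
Geostrophic balance: in the Southern Hemisphere the Coriolis force deflects motion to the left, so the geostrophic wind blows 90° to the left of the pressure-gradient force (low pressure on the right).
Rotating 135° by 90° counterclockwise gives 045° — the wind blows toward the northeast.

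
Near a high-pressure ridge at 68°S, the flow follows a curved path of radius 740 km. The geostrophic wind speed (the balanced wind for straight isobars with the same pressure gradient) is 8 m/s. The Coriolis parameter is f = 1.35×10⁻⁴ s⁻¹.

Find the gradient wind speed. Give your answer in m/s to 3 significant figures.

Around a high, pressure-gradient force acts outward with centrifugal, so Coriolis balances both:
fV = (1/ρ)|∂P/∂n| + V²/R  →  V² − fR·V + fR·V_g = 0
With fR = 1.35×10⁻⁴ × 740×10³ m = 99.9 m/s:
V = [fR − √((fR)² − 4 fR V_g)]/2 = [99.9 − √(99.9² − 4×99.9×8)]/2 = 8.77 m/s
Supergeostrophic (V > V_g = 8 m/s), as expected around a high.

8.77 m/s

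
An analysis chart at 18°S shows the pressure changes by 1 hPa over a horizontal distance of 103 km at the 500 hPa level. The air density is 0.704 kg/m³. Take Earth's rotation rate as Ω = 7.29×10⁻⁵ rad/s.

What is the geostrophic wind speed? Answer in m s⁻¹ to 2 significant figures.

31 m s⁻¹

Coriolis parameter at 18°S:
f = 2Ω sin φ = 2 × 7.29×10⁻⁵ × sin 18° = 4.51×10⁻⁵ s⁻¹
Pressure gradient: |∂P/∂n| = 100 Pa / 103000 m = 9.71×10⁻⁴ Pa/m
Geostrophic balance (pressure-gradient force = Coriolis force):
V_g = (1/(fρ)) |∂P/∂n| = 9.71×10⁻⁴ / (4.51×10⁻⁵ × 0.704) = 30.6 m/s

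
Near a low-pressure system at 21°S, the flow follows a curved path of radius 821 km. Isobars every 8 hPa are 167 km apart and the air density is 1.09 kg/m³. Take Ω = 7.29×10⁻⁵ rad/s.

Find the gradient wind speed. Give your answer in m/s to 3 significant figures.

42.3 m/s

Coriolis parameter at 21°S:
f = 2Ω sin φ = 2 × 7.29×10⁻⁵ × sin 21° = 5.23×10⁻⁵ s⁻¹
Pressure gradient: |∂P/∂n| = 800 Pa / 167000 m = 4.79×10⁻³ Pa/m
Geostrophic speed: V_g = |∂P/∂n|/(fρ) = 4.79×10⁻³/(5.23×10⁻⁵ × 1.09) = 84.1 m/s
Around a low, centrifugal force acts outward with Coriolis, so pressure-gradient force balances both:
(1/ρ)|∂P/∂n| = fV + V²/R  →  V² + fR·V − fR·V_g = 0
With fR = 5.23×10⁻⁵ × 821×10³ m = 42.9 m/s:
V = [−fR + √((fR)² + 4 fR V_g)]/2 = [−42.9 + √(42.9² + 4×42.9×84.1)]/2 = 42.3 m/s
Subgeostrophic (V < V_g = 84.1 m/s), as expected around a low.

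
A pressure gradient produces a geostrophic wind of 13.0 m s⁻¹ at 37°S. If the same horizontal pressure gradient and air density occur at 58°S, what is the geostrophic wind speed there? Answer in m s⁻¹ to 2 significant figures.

With the same pressure gradient and density, V_g ∝ 1/f ∝ 1/sin φ.
V₂ = V₁ · sin φ₁ / sin φ₂ = 13.0 × sin 37° / sin 58°
V₂ = 13.0 × 0.6018/0.8480 = 9.2 m s⁻¹

9.2 m s⁻¹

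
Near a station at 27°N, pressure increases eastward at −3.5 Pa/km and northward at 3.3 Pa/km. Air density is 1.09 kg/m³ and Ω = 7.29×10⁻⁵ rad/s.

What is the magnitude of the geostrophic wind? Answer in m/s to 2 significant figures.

Coriolis parameter at 27°N:
f = 2Ω sin φ = 2 × 7.29×10⁻⁵ × sin 27° = 6.62×10⁻⁵ s⁻¹
Component geostrophic relations (x east, y north):
u_g = −(1/(fρ)) ∂P/∂y,  v_g = (1/(fρ)) ∂P/∂x
u_g = −(3.3×10⁻³)/(6.62×10⁻⁵ × 1.09) = −45.7 m/s;  v_g = (−3.5×10⁻³)/(6.62×10⁻⁵ × 1.09) = −48.5 m/s
|V_g| = √(u_g² + v_g²) = 66.7 m/s

67 m/s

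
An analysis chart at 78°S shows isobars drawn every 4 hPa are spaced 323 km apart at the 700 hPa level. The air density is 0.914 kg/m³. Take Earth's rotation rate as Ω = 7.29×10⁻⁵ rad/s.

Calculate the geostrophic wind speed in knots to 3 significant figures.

Coriolis parameter at 78°S:
f = 2Ω sin φ = 2 × 7.29×10⁻⁵ × sin 78° = 1.43×10⁻⁴ s⁻¹
Pressure gradient: |∂P/∂n| = 400 Pa / 323000 m = 1.24×10⁻³ Pa/m
Geostrophic balance (pressure-gradient force = Coriolis force):
V_g = (1/(fρ)) |∂P/∂n| = 1.24×10⁻³ / (1.43×10⁻⁴ × 0.914) = 9.50 m/s
Converting: 9.50 m/s × 1.944 = 18.5 knots

18.5 knots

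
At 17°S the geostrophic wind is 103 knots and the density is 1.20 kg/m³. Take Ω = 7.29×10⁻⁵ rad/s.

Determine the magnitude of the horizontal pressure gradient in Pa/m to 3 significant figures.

Coriolis parameter at 17°S:
f = 2Ω sin φ = 2 × 7.29×10⁻⁵ × sin 17° = 4.26×10⁻⁵ s⁻¹
Wind speed in SI: 103 knots = 53.0 m/s
Geostrophic balance rearranged: |∂P/∂n| = f ρ V_g
|∂P/∂n| = 4.26×10⁻⁵ × 1.20 × 53.0 = 2.71×10⁻³ Pa/m

2.71×10⁻³ Pa/m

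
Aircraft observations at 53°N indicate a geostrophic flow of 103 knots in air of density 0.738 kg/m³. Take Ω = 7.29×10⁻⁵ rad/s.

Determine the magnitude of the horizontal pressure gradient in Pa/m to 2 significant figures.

Coriolis parameter at 53°N:
f = 2Ω sin φ = 2 × 7.29×10⁻⁵ × sin 53° = 1.16×10⁻⁴ s⁻¹
Wind speed in SI: 103 knots = 53.0 m/s
Geostrophic balance rearranged: |∂P/∂n| = f ρ V_g
|∂P/∂n| = 1.16×10⁻⁴ × 0.738 × 53.0 = 4.55×10⁻³ Pa/m

4.6×10⁻³ Pa/m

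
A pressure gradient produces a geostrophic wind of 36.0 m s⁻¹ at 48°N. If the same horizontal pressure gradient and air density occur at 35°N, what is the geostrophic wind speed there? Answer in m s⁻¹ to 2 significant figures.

47 m s⁻¹

With the same pressure gradient and density, V_g ∝ 1/f ∝ 1/sin φ.
V₂ = V₁ · sin φ₁ / sin φ₂ = 36.0 × sin 48° / sin 35°
V₂ = 36.0 × 0.7431/0.5736 = 47 m s⁻¹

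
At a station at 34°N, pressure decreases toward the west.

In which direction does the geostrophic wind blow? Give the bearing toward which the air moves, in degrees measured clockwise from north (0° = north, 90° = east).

The pressure-gradient force points toward the west (bearing 270°).
Geostrophic balance: in the Northern Hemisphere the Coriolis force deflects motion to the right, so the geostrophic wind blows 90° to the right of the pressure-gradient force (low pressure on the left).
Rotating 270° by 90° clockwise gives 000° — the wind blows toward the north.

000°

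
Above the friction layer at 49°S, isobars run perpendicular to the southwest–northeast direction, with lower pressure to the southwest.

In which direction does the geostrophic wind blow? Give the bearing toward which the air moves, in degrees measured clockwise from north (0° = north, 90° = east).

135°

The pressure-gradient force points toward the southwest (bearing 225°).
Geostrophic balance: in the Southern Hemisphere the Coriolis force deflects motion to the left, so the geostrophic wind blows 90° to the left of the pressure-gradient force (low pressure on the right).
Rotating 225° by 90° counterclockwise gives 135° — the wind blows toward the southeast.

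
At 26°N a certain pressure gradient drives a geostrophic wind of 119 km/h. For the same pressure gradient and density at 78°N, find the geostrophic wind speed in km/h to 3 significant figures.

With the same pressure gradient and density, V_g ∝ 1/f ∝ 1/sin φ.
V₂ = V₁ · sin φ₁ / sin φ₂ = 119 × sin 26° / sin 78°
V₂ = 119 × 0.4384/0.9781 = 53.3 km/h

53.3 km/h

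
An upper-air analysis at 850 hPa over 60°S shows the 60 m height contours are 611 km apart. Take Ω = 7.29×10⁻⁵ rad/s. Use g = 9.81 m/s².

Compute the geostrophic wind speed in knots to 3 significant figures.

14.8 knots

Coriolis parameter at 60°S:
f = 2Ω sin φ = 2 × 7.29×10⁻⁵ × sin 60° = 1.26×10⁻⁴ s⁻¹
Height gradient: |∂Z/∂n| = 60 m / 611000 m = 9.82×10⁻⁵
On a pressure surface, geostrophic balance gives V_g = (g/f)|∂Z/∂n|:
V_g = 9.81 × 9.82×10⁻⁵ / 1.26×10⁻⁴ = 7.63 m/s
Converting: 7.63 m/s × 1.944 = 14.8 knots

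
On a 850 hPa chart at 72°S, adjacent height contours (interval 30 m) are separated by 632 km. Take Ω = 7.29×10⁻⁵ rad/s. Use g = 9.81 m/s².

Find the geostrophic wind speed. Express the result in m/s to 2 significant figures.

Coriolis parameter at 72°S:
f = 2Ω sin φ = 2 × 7.29×10⁻⁵ × sin 72° = 1.39×10⁻⁴ s⁻¹
Height gradient: |∂Z/∂n| = 30 m / 632000 m = 4.75×10⁻⁵
On a pressure surface, geostrophic balance gives V_g = (g/f)|∂Z/∂n|:
V_g = 9.81 × 4.75×10⁻⁵ / 1.39×10⁻⁴ = 3.36 m/s

3.4 m/s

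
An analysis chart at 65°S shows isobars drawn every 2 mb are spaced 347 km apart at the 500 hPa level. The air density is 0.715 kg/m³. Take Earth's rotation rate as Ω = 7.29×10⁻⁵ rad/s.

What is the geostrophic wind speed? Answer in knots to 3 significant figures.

11.9 knots

Coriolis parameter at 65°S:
f = 2Ω sin φ = 2 × 7.29×10⁻⁵ × sin 65° = 1.32×10⁻⁴ s⁻¹
Pressure gradient: |∂P/∂n| = 200 Pa / 347000 m = 5.76×10⁻⁴ Pa/m
Geostrophic balance (pressure-gradient force = Coriolis force):
V_g = (1/(fρ)) |∂P/∂n| = 5.76×10⁻⁴ / (1.32×10⁻⁴ × 0.715) = 6.10 m/s
Converting: 6.10 m/s × 1.944 = 11.9 knots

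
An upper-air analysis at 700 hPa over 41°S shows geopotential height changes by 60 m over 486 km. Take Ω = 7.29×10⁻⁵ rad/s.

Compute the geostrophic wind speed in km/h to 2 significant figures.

Coriolis parameter at 41°S:
f = 2Ω sin φ = 2 × 7.29×10⁻⁵ × sin 41° = 9.57×10⁻⁵ s⁻¹
Height gradient: |∂Z/∂n| = 60 m / 486000 m = 1.23×10⁻⁴
On a pressure surface, geostrophic balance gives V_g = (g/f)|∂Z/∂n|:
V_g = 9.81 × 1.23×10⁻⁴ / 9.57×10⁻⁵ = 12.7 m/s
Converting: 12.7 m/s × 3.6 = 46 km/h

46 km/h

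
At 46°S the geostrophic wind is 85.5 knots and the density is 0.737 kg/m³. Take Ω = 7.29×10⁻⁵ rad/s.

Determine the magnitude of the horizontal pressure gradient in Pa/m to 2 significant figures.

3.4×10⁻³ Pa/m

Coriolis parameter at 46°S:
f = 2Ω sin φ = 2 × 7.29×10⁻⁵ × sin 46° = 1.05×10⁻⁴ s⁻¹
Wind speed in SI: 85.5 knots = 44.0 m/s
Geostrophic balance rearranged: |∂P/∂n| = f ρ V_g
|∂P/∂n| = 1.05×10⁻⁴ × 0.737 × 44.0 = 3.40×10⁻³ Pa/m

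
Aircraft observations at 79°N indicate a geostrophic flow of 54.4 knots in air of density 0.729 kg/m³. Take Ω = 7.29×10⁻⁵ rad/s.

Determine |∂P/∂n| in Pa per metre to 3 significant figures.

Coriolis parameter at 79°N:
f = 2Ω sin φ = 2 × 7.29×10⁻⁵ × sin 79° = 1.43×10⁻⁴ s⁻¹
Wind speed in SI: 54.4 knots = 28.0 m/s
Geostrophic balance rearranged: |∂P/∂n| = f ρ V_g
|∂P/∂n| = 1.43×10⁻⁴ × 0.729 × 28.0 = 2.92×10⁻³ Pa/m

2.92×10⁻³ Pa/m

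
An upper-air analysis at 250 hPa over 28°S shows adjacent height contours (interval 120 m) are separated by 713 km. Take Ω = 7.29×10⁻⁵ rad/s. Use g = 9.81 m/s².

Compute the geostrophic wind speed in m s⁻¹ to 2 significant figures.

Coriolis parameter at 28°S:
f = 2Ω sin φ = 2 × 7.29×10⁻⁵ × sin 28° = 6.84×10⁻⁵ s⁻¹
Height gradient: |∂Z/∂n| = 120 m / 713000 m = 1.68×10⁻⁴
On a pressure surface, geostrophic balance gives V_g = (g/f)|∂Z/∂n|:
V_g = 9.81 × 1.68×10⁻⁴ / 6.84×10⁻⁵ = 24.1 m/s

24 m s⁻¹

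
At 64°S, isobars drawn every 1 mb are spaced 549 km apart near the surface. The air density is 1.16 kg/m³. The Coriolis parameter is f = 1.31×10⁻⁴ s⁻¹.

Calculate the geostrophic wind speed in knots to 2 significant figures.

2.3 knots

Pressure gradient: |∂P/∂n| = 100 Pa / 549000 m = 1.82×10⁻⁴ Pa/m
Geostrophic balance (pressure-gradient force = Coriolis force):
V_g = (1/(fρ)) |∂P/∂n| = 1.82×10⁻⁴ / (1.31×10⁻⁴ × 1.16) = 1.20 m/s
Converting: 1.20 m/s × 1.944 = 2.3 knots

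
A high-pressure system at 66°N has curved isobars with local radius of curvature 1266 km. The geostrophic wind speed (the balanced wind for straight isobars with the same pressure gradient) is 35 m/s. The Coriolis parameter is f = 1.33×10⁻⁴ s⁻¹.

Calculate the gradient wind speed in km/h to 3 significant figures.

Around a high, pressure-gradient force acts outward with centrifugal, so Coriolis balances both:
fV = (1/ρ)|∂P/∂n| + V²/R  →  V² − fR·V + fR·V_g = 0
With fR = 1.33×10⁻⁴ × 1266×10³ m = 168 m/s:
V = [fR − √((fR)² − 4 fR V_g)]/2 = [168 − √(168² − 4×168×35)]/2 = 49.6 m/s
Supergeostrophic (V > V_g = 35 m/s), as expected around a high.
Converting: 49.6 m/s × 3.6 = 179 km/h

179 km/h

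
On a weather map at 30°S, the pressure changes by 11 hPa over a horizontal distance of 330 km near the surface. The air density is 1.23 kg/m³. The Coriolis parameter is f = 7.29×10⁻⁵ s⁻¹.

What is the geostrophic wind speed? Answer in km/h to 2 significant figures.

130 km/h

Pressure gradient: |∂P/∂n| = 1100 Pa / 330000 m = 3.33×10⁻³ Pa/m
Geostrophic balance (pressure-gradient force = Coriolis force):
V_g = (1/(fρ)) |∂P/∂n| = 3.33×10⁻³ / (7.29×10⁻⁵ × 1.23) = 37.2 m/s
Converting: 37.2 m/s × 3.6 = 130 km/h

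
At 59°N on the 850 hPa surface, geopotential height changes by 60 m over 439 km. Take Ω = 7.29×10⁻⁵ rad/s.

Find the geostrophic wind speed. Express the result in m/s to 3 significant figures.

Coriolis parameter at 59°N:
f = 2Ω sin φ = 2 × 7.29×10⁻⁵ × sin 59° = 1.25×10⁻⁴ s⁻¹
Height gradient: |∂Z/∂n| = 60 m / 439000 m = 1.37×10⁻⁴
On a pressure surface, geostrophic balance gives V_g = (g/f)|∂Z/∂n|:
V_g = 9.81 × 1.37×10⁻⁴ / 1.25×10⁻⁴ = 10.7 m/s

10.7 m/s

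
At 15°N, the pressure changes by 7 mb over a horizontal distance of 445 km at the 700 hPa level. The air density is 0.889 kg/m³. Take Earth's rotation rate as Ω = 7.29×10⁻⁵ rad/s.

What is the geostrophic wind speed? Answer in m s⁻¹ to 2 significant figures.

Coriolis parameter at 15°N:
f = 2Ω sin φ = 2 × 7.29×10⁻⁵ × sin 15° = 3.77×10⁻⁵ s⁻¹
Pressure gradient: |∂P/∂n| = 700 Pa / 445000 m = 1.57×10⁻³ Pa/m
Geostrophic balance (pressure-gradient force = Coriolis force):
V_g = (1/(fρ)) |∂P/∂n| = 1.57×10⁻³ / (3.77×10⁻⁵ × 0.889) = 46.9 m/s

47 m s⁻¹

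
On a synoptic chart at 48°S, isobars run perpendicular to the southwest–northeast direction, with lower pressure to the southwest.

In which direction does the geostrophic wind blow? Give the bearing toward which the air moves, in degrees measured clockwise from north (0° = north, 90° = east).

The pressure-gradient force points toward the southwest (bearing 225°).
Geostrophic balance: in the Southern Hemisphere the Coriolis force deflects motion to the left, so the geostrophic wind blows 90° to the left of the pressure-gradient force (low pressure on the right).
Rotating 225° by 90° counterclockwise gives 135° — the wind blows toward the southeast.

135°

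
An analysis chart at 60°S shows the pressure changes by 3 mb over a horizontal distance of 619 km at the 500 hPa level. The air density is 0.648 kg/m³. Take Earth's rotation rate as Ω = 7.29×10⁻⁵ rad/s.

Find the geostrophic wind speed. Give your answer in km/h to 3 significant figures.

Coriolis parameter at 60°S:
f = 2Ω sin φ = 2 × 7.29×10⁻⁵ × sin 60° = 1.26×10⁻⁴ s⁻¹
Pressure gradient: |∂P/∂n| = 300 Pa / 619000 m = 4.85×10⁻⁴ Pa/m
Geostrophic balance (pressure-gradient force = Coriolis force):
V_g = (1/(fρ)) |∂P/∂n| = 4.85×10⁻⁴ / (1.26×10⁻⁴ × 0.648) = 5.92 m/s
Converting: 5.92 m/s × 3.6 = 21.3 km/h

21.3 km/h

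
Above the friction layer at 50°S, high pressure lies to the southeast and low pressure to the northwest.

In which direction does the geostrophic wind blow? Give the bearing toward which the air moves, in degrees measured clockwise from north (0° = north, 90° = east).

The pressure-gradient force points toward the northwest (bearing 315°).
Geostrophic balance: in the Southern Hemisphere the Coriolis force deflects motion to the left, so the geostrophic wind blows 90° to the left of the pressure-gradient force (low pressure on the right).
Rotating 315° by 90° counterclockwise gives 225° — the wind blows toward the southwest.

225°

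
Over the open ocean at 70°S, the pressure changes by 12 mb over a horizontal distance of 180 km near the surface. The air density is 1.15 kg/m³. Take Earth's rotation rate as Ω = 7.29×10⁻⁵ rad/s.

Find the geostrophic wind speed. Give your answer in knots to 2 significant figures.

Coriolis parameter at 70°S:
f = 2Ω sin φ = 2 × 7.29×10⁻⁵ × sin 70° = 1.37×10⁻⁴ s⁻¹
Pressure gradient: |∂P/∂n| = 1200 Pa / 180000 m = 6.67×10⁻³ Pa/m
Geostrophic balance (pressure-gradient force = Coriolis force):
V_g = (1/(fρ)) |∂P/∂n| = 6.67×10⁻³ / (1.37×10⁻⁴ × 1.15) = 42.3 m/s
Converting: 42.3 m/s × 1.944 = 82 knots

82 knots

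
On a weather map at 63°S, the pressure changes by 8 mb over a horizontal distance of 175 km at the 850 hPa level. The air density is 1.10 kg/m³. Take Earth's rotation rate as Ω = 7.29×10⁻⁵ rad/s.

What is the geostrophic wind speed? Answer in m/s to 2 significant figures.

Coriolis parameter at 63°S:
f = 2Ω sin φ = 2 × 7.29×10⁻⁵ × sin 63° = 1.30×10⁻⁴ s⁻¹
Pressure gradient: |∂P/∂n| = 800 Pa / 175000 m = 4.57×10⁻³ Pa/m
Geostrophic balance (pressure-gradient force = Coriolis force):
V_g = (1/(fρ)) |∂P/∂n| = 4.57×10⁻³ / (1.30×10⁻⁴ × 1.10) = 32.0 m/s

32 m/s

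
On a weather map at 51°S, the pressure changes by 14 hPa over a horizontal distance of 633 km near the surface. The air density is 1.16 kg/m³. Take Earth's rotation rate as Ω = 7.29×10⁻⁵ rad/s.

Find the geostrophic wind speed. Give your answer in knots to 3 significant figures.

32.7 knots

Coriolis parameter at 51°S:
f = 2Ω sin φ = 2 × 7.29×10⁻⁵ × sin 51° = 1.13×10⁻⁴ s⁻¹
Pressure gradient: |∂P/∂n| = 1400 Pa / 633000 m = 2.21×10⁻³ Pa/m
Geostrophic balance (pressure-gradient force = Coriolis force):
V_g = (1/(fρ)) |∂P/∂n| = 2.21×10⁻³ / (1.13×10⁻⁴ × 1.16) = 16.8 m/s
Converting: 16.8 m/s × 1.944 = 32.7 knots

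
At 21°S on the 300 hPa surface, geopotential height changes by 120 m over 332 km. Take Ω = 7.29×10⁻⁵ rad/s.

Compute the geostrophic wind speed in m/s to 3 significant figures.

Coriolis parameter at 21°S:
f = 2Ω sin φ = 2 × 7.29×10⁻⁵ × sin 21° = 5.23×10⁻⁵ s⁻¹
Height gradient: |∂Z/∂n| = 120 m / 332000 m = 3.61×10⁻⁴
On a pressure surface, geostrophic balance gives V_g = (g/f)|∂Z/∂n|:
V_g = 9.81 × 3.61×10⁻⁴ / 5.23×10⁻⁵ = 67.9 m/s

67.9 m/s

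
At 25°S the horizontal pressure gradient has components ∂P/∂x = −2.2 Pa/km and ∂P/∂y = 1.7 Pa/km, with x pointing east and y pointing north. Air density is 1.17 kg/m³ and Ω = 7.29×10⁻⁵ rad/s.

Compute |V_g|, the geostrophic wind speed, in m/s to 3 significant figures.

38.6 m/s

Coriolis parameter at 25°S:
f = 2Ω sin φ = 2 × 7.29×10⁻⁵ × sin 25° = 6.16×10⁻⁵ s⁻¹
In the Southern Hemisphere f is negative: f = −6.16×10⁻⁵ s⁻¹.
Component geostrophic relations (x east, y north):
u_g = −(1/(fρ)) ∂P/∂y,  v_g = (1/(fρ)) ∂P/∂x
u_g = −(1.7×10⁻³)/(−6.16×10⁻⁵ × 1.17) = 23.6 m/s;  v_g = (−2.2×10⁻³)/(−6.16×10⁻⁵ × 1.17) = 30.5 m/s
|V_g| = √(u_g² + v_g²) = 38.6 m/s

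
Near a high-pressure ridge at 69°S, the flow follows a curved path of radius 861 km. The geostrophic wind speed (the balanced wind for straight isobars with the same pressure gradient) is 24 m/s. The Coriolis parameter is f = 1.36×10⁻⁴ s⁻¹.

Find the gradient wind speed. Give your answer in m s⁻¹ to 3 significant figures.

33.7 m s⁻¹

Around a high, pressure-gradient force acts outward with centrifugal, so Coriolis balances both:
fV = (1/ρ)|∂P/∂n| + V²/R  →  V² − fR·V + fR·V_g = 0
With fR = 1.36×10⁻⁴ × 861×10³ m = 117 m/s:
V = [fR − √((fR)² − 4 fR V_g)]/2 = [117 − √(117² − 4×117×24)]/2 = 33.7 m/s
Supergeostrophic (V > V_g = 24 m/s), as expected around a high.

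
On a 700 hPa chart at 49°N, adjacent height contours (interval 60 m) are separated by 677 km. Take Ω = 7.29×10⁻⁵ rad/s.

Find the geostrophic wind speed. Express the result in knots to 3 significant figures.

Coriolis parameter at 49°N:
f = 2Ω sin φ = 2 × 7.29×10⁻⁵ × sin 49° = 1.10×10⁻⁴ s⁻¹
Height gradient: |∂Z/∂n| = 60 m / 677000 m = 8.86×10⁻⁵
On a pressure surface, geostrophic balance gives V_g = (g/f)|∂Z/∂n|:
V_g = 9.81 × 8.86×10⁻⁵ / 1.10×10⁻⁴ = 7.90 m/s
Converting: 7.90 m/s × 1.944 = 15.4 knots

15.4 knots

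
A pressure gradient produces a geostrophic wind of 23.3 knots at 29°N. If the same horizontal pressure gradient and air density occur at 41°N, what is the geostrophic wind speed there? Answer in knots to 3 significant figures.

17.2 knots

With the same pressure gradient and density, V_g ∝ 1/f ∝ 1/sin φ.
V₂ = V₁ · sin φ₁ / sin φ₂ = 23.3 × sin 29° / sin 41°
V₂ = 23.3 × 0.4848/0.6561 = 17.2 knots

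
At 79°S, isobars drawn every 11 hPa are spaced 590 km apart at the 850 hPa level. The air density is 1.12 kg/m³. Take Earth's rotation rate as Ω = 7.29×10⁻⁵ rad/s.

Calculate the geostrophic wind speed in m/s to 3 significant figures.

11.6 m/s

Coriolis parameter at 79°S:
f = 2Ω sin φ = 2 × 7.29×10⁻⁵ × sin 79° = 1.43×10⁻⁴ s⁻¹
Pressure gradient: |∂P/∂n| = 1100 Pa / 590000 m = 1.86×10⁻³ Pa/m
Geostrophic balance (pressure-gradient force = Coriolis force):
V_g = (1/(fρ)) |∂P/∂n| = 1.86×10⁻³ / (1.43×10⁻⁴ × 1.12) = 11.6 m/s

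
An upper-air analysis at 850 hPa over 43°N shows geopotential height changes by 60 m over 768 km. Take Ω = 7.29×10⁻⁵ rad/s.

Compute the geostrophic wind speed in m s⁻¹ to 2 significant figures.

7.7 m s⁻¹

Coriolis parameter at 43°N:
f = 2Ω sin φ = 2 × 7.29×10⁻⁵ × sin 43° = 9.94×10⁻⁵ s⁻¹
Height gradient: |∂Z/∂n| = 60 m / 768000 m = 7.81×10⁻⁵
On a pressure surface, geostrophic balance gives V_g = (g/f)|∂Z/∂n|:
V_g = 9.81 × 7.81×10⁻⁵ / 9.94×10⁻⁵ = 7.71 m/s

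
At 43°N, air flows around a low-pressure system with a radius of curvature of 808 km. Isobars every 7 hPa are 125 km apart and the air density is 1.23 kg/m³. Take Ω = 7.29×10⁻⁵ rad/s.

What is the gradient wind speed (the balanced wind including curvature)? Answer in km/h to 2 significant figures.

Coriolis parameter at 43°N:
f = 2Ω sin φ = 2 × 7.29×10⁻⁵ × sin 43° = 9.94×10⁻⁵ s⁻¹
Pressure gradient: |∂P/∂n| = 700 Pa / 125000 m = 5.60×10⁻³ Pa/m
Geostrophic speed: V_g = |∂P/∂n|/(fρ) = 5.60×10⁻³/(9.94×10⁻⁵ × 1.23) = 45.8 m/s
Around a low, centrifugal force acts outward with Coriolis, so pressure-gradient force balances both:
(1/ρ)|∂P/∂n| = fV + V²/R  →  V² + fR·V − fR·V_g = 0
With fR = 9.94×10⁻⁵ × 808×10³ m = 80.3 m/s:
V = [−fR + √((fR)² + 4 fR V_g)]/2 = [−80.3 + √(80.3² + 4×80.3×45.8)]/2 = 32.6 m/s
Subgeostrophic (V < V_g = 45.8 m/s), as expected around a low.
Converting: 32.6 m/s × 3.6 = 120 km/h

120 km/h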